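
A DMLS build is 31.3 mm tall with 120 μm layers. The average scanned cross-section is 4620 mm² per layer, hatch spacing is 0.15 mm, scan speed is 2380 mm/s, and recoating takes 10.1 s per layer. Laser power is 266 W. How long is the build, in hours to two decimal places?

Layers = ⌈31.3/0.12⌉ = 261.
Scan path per layer = 4620 / 0.15 = 30800 mm.
Scan time per layer = 30800 / 2380 = 12.9412 s.
Per-layer time: 12.9412 + 10.1 → 23.0412 s.
Total: 261 × 23.0412 s = 6013.7532 s → 1.67 hours.

1.67 hours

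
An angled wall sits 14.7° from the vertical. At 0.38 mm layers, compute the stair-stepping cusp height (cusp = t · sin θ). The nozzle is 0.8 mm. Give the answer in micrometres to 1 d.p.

96.4 μm

Cusp = layer height × sin(14.7°) = 0.38 × 0.2538 = 0.096444 mm = 96.4 μm.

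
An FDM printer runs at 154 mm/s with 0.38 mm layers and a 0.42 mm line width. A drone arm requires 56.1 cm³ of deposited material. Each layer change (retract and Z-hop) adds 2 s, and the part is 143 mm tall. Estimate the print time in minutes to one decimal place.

Bead cross-section = 0.38 × 0.42 = 0.1596 mm².
Toolpath length = 56.1 cm³ / 0.1596 mm² = 56100 / 0.1596 = 351503.8 mm.
Time extruding = 351503.8 / 154 = 2282.5 s.
Number of layers: 143 / 0.38 → 377 (rounded up).
Non-print overhead = 377 × 2 = 754 s.
Total = 2282.5 + 754 = 3036.5 s = 50.6 minutes.

50.6 minutes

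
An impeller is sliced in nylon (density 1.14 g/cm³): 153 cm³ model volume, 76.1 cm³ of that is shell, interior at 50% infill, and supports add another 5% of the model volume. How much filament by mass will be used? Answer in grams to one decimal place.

139.3 g

Volume inside the shell: 153 − 76.1 → 76.9 cm³.
Infill deposited = 0.50 × 76.9 = 38.45 cm³.
Support = 0.05 × 153, so 7.65 cm³.
Deposited volume = 76.1 + 38.45 + 7.65 = 122.2 cm³.
Mass = 122.2 × 1.14 = 139.308 g.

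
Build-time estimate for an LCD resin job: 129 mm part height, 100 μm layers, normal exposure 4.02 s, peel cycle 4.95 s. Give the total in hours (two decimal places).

Layer count = ceil(129 / 0.1) = 1290.
Cycle time: 4.02 + 4.95 → 8.97 s.
Build time: 1290 × 8.97 s = 11571.3 s, i.e. 3.21 hours.

3.21 hours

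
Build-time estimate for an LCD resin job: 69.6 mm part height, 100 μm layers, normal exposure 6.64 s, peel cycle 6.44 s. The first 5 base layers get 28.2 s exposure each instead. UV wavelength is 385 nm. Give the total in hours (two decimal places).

Number of layers: 69.6 / 0.1 → 696 (rounded up).
Base layers = 5 × (28.2 + 6.44) = 173.2 s.
Normal layers = 691 × (6.64 + 6.44) = 9038.28 s.
Sum: 173.2 + 9038.28 = 9211.48 s → 2.56 hours.

2.56 hours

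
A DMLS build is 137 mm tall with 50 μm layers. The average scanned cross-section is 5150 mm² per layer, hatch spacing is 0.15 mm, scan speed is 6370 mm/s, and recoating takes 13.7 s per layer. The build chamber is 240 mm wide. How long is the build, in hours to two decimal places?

Number of layers: 137 / 0.05 → 2740 (rounded up).
Scan path per layer = 5150 / 0.15, so 34333.3 mm.
Scan time per layer = 34333.3 / 6370 = 5.3898 s.
Time per layer = 5.3898 + 13.7, so 19.0898 s.
Total: 2740 × 19.0898 s = 52306.052 s → 14.53 hours.

14.53 hours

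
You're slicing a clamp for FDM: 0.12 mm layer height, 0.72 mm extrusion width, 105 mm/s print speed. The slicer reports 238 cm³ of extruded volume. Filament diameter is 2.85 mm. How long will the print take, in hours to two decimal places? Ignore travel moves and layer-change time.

7.29 hours

Extrusion cross-section = 0.12 × 0.72 = 0.0864 mm².
Toolpath length = 238 cm³ / 0.0864 mm² = 238000 / 0.0864 = 2754629.6 mm.
Time extruding = 2754629.6 / 105, so 26234.6 s.
26234.6 s = 7.29 hours.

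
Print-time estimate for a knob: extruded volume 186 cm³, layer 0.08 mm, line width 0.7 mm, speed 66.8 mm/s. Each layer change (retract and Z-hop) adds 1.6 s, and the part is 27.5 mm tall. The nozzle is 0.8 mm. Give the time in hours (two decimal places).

Bead cross-section = 0.08 × 0.7, so 0.056 mm².
Total extruded path = 186000/0.056 = 3321428.6 mm.
Extrusion time = 3321428.6 / 66.8, so 49722 s.
Number of layers: 27.5 / 0.08 → 344 (rounded up).
Layer-change overhead = 344 × 1.6, so 550.4 s.
Total = 49722 + 550.4 = 50272.4 s = 13.96 hours.

13.96 hours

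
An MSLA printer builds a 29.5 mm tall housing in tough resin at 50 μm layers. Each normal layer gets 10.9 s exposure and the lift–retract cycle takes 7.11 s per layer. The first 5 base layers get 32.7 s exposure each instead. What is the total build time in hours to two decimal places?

2.98 hours

Layer count = ceil(29.5 / 0.05) = 590.
Base layers = 5 × (32.7 + 7.11), so 199.05 s.
Regular layers = 585 × (10.9 + 7.11), so 10535.85 s.
Sum: 199.05 + 10535.85 = 10734.9 s → 2.98 hours.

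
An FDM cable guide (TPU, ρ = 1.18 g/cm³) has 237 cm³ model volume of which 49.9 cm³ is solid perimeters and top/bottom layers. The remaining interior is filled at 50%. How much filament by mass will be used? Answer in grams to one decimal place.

169.3 g

Interior volume = 237 − 49.9, so 187.1 cm³.
Infill deposited = 0.50 × 187.1, so 93.55 cm³.
Deposited volume: 49.9 + 93.55 → 143.45 cm³.
Mass = 143.45 × 1.18, so 169.271 g.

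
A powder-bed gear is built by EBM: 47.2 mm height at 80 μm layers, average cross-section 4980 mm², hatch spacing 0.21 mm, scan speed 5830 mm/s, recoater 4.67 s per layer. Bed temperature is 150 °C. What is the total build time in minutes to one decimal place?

85.9 minutes

Layers = ⌈47.2/0.08⌉ = 590.
Per-layer scan distance: 4980 / 0.21 → 23714.3 mm.
Scan time per layer = 23714.3 / 5830, so 4.0676 s.
Time per layer = 4.0676 + 4.67 = 8.7376 s.
590 layers × 8.7376 s/layer = 5155.184 s, i.e. 85.9 minutes.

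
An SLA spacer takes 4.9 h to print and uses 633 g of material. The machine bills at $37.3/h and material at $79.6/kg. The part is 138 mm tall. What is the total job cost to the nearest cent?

Machine cost: 37.3 × 4.9 → $182.77.
Material cost = 79.6 × 633/1000, so $50.3868.
Total = 182.77 + 50.3868 = 233.1568 ≈ $233.16.

$233.16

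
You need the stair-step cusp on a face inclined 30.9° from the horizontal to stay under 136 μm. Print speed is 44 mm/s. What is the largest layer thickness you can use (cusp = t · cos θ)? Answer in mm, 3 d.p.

0.158 mm

Layer height = cusp / cos(30.9°) = 0.136 / 0.8581 = 0.158 mm.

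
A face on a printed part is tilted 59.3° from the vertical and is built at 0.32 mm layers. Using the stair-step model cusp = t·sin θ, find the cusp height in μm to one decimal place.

275.2 μm

sin(59.3°) = 0.8599, so cusp = 0.32 × 0.8599 = 0.275168 mm → 275.2 μm.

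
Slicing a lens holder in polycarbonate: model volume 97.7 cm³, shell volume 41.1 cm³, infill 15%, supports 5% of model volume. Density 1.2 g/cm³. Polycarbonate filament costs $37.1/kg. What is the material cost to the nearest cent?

$2.43

Volume inside the shell: 97.7 − 41.1 → 56.6 cm³.
Infill deposited: 0.15 × 56.6 → 8.49 cm³.
Support = 0.05 × 97.7, so 4.885 cm³.
Deposited volume = 41.1 + 8.49 + 4.885 = 54.475 cm³.
Mass = 54.475 × 1.2, so 65.37 g.
At $37.1/kg: 65.37/1000 × 37.1 = $2.43.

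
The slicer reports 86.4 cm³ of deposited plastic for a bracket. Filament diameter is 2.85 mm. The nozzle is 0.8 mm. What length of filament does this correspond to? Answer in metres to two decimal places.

Cross-section of 2.85 mm filament: π·(2.85/2)² = 6.3794 mm².
Length = 86.4 cm³ / 6.3794 mm² = 86400 / 6.3794 = 13543.59 mm = 13.54 m.

13.54 m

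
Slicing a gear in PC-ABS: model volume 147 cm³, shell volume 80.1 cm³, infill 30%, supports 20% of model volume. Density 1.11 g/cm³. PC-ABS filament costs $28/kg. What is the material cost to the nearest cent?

$4.03

Infill region: 147 − 80.1 → 66.9 cm³.
Infill volume = 0.30 × 66.9 = 20.07 cm³.
Support = 0.20 × 147 = 29.4 cm³.
Deposited volume: 80.1 + 20.07 + 29.4 → 129.57 cm³.
Mass = 129.57 × 1.11 = 143.8227 g.
At $28/kg: 143.8227/1000 × 28 = $4.03.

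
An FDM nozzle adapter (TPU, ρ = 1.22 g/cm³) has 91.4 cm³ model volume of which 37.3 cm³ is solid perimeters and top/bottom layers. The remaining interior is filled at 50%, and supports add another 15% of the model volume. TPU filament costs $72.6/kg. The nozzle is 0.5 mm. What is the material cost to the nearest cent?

Interior volume = 91.4 − 37.3 = 54.1 cm³.
Deposited infill = 0.50 × 54.1, so 27.05 cm³.
Support: 0.15 × 91.4 → 13.71 cm³.
Deposited volume = 37.3 + 27.05 + 13.71, so 78.06 cm³.
Mass = 78.06 × 1.22 = 95.2332 g.
At $72.6/kg: 95.2332/1000 × 72.6 = $6.91.

$6.91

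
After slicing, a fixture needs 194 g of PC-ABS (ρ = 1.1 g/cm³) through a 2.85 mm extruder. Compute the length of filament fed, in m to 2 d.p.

27.65 m

Volume = 194 g / 1.1 g·cm⁻³ = 176.3636 cm³ = 176363.6 mm³.
Cross-section of 2.85 mm filament: π·(2.85/2)² = 6.3794 mm².
Length = 176363.6 / 6.3794 = 27645.8 mm = 27.65 m.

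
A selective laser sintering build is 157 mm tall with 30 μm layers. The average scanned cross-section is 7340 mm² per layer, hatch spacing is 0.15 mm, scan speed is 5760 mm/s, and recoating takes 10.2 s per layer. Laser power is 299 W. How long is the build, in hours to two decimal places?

27.18 hours

Number of layers: 157 / 0.03 → 5234 (rounded up).
Hatch length per layer = 7340 / 0.15, so 48933.3 mm.
Laser time per layer = 48933.3 / 5760 = 8.4954 s.
Layer cycle: 8.4954 + 10.2 → 18.6954 s.
5234 layers × 18.6954 s/layer = 97851.7236 s, i.e. 27.18 hours.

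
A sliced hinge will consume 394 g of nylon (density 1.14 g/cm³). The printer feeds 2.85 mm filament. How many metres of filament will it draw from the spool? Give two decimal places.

54.18 m

Volume = 394 g / 1.14 g·cm⁻³ = 345.614 cm³ = 345614 mm³.
Filament cross-section = π × (2.85/2)² = 6.3794 mm².
Length = 345614 / 6.3794 = 54176.57 mm = 54.18 m.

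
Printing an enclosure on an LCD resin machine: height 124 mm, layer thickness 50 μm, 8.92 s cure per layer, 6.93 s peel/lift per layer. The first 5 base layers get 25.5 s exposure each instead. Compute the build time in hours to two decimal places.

10.94 hours

Layer count = ceil(124 / 0.05) = 2480.
Bottom layers = 5 × (25.5 + 6.93), so 162.15 s.
Normal layers = 2475 × (8.92 + 6.93), so 39228.75 s.
Sum: 162.15 + 39228.75 = 39390.9 s → 10.94 hours.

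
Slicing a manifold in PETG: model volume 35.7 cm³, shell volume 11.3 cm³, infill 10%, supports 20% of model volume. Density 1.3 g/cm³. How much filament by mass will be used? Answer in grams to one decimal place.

Interior volume = 35.7 − 11.3, so 24.4 cm³.
Deposited infill: 0.10 × 24.4 → 2.44 cm³.
Support: 0.20 × 35.7 → 7.14 cm³.
Total extruded = 11.3 + 2.44 + 7.14, so 20.88 cm³.
Mass: 20.88 × 1.3 → 27.144 g.

27.1 g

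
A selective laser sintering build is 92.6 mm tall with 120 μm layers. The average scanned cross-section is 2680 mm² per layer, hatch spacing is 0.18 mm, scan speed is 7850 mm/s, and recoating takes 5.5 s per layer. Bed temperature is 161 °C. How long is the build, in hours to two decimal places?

1.59 hours

Layer count = ceil(92.6 / 0.12) = 772.
Hatch length per layer = 2680 / 0.18 = 14888.9 mm.
Scan time per layer = 14888.9 / 7850 = 1.8967 s.
Per-layer time = 1.8967 + 5.5 = 7.3967 s.
Total: 772 × 7.3967 s = 5710.2524 s → 1.59 hours.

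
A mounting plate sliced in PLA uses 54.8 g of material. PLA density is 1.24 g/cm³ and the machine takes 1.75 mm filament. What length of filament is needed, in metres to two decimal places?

Volume = 54.8 g / 1.24 g·cm⁻³ = 44.1935 cm³ = 44193.5 mm³.
A = π r² = π × 0.875² = 2.4053 mm².
Length = 44193.5 / 2.4053 = 18373.38 mm = 18.37 m.

18.37 m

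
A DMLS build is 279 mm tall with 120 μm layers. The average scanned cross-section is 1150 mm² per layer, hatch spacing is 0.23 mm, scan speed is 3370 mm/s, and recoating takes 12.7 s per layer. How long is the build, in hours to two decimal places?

9.16 hours

Number of layers: 279 / 0.12 → 2325 (rounded up).
Per-layer scan distance = 1150 / 0.23, so 5000 mm.
Laser time per layer = 5000 / 3370, so 1.4837 s.
Time per layer = 1.4837 + 12.7 = 14.1837 s.
2325 layers × 14.1837 s/layer = 32977.1025 s, i.e. 9.16 hours.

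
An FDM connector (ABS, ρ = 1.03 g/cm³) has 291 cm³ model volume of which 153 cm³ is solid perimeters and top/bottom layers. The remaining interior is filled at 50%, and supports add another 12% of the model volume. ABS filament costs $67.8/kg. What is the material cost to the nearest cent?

Interior volume = 291 − 153 = 138 cm³.
Infill volume = 0.50 × 138 = 69 cm³.
Support: 0.12 × 291 → 34.92 cm³.
Total printed volume = 153 + 69 + 34.92, so 256.92 cm³.
Mass: 256.92 × 1.03 → 264.6276 g.
Cost = 264.6276 g / 1000 × $67.8/kg = $17.94.

$17.94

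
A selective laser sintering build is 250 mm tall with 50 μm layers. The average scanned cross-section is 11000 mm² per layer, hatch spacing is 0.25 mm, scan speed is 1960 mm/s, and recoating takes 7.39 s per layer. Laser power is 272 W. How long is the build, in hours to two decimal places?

Number of layers: 250 / 0.05 → 5000 (rounded up).
Hatch length per layer = 11000 / 0.25 = 44000 mm.
Per-layer scan time = 44000 / 1960, so 22.449 s.
Time per layer = 22.449 + 7.39 = 29.839 s.
Total: 5000 × 29.839 s = 149195 s → 41.44 hours.

41.44 hours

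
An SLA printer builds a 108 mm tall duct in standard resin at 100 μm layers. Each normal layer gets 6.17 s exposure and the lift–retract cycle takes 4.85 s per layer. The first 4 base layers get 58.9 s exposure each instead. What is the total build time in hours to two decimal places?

Layers = ⌈108/0.1⌉ = 1080.
Base layers = 4 × (58.9 + 4.85) = 255 s.
Remaining layers = 1076 × (6.17 + 4.85), so 11857.52 s.
Total = 255 + 11857.52 = 12112.52 s = 3.36 hours.

3.36 hours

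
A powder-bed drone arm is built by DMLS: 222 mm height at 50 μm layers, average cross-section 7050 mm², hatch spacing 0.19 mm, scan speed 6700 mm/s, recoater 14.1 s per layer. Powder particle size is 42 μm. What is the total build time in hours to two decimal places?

24.22 hours

Layers = ⌈222/0.05⌉ = 4440.
Per-layer scan distance = 7050 / 0.19, so 37105.3 mm.
Per-layer scan time = 37105.3 / 6700 = 5.5381 s.
Time per layer = 5.5381 + 14.1 = 19.6381 s.
Build time = 4440 × 19.6381 = 87193.164 s = 24.22 hours.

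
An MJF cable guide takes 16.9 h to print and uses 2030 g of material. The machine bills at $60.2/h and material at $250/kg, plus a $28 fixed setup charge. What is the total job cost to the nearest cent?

$1552.88

Machine cost = 60.2 × 16.9 = $1017.38.
Material charge: 250 × 2030/1000 → $507.50.
Total = 1017.38 + 507.50 + 28 = $1552.88.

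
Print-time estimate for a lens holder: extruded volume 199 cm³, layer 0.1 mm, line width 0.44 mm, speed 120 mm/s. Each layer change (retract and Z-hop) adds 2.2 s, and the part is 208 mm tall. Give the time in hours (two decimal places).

11.74 hours

Line area = 0.1 × 0.44 = 0.044 mm².
Total extruded path = 199000/0.044 = 4522727.3 mm.
Extrusion time: 4522727.3 / 120 → 37689.4 s.
Layer count = ceil(208 / 0.1) = 2080.
Z-hop total = 2080 × 2.2 = 4576 s.
Altogether 37689.4 + 4576 = 42265.4 s, i.e. 11.74 hours.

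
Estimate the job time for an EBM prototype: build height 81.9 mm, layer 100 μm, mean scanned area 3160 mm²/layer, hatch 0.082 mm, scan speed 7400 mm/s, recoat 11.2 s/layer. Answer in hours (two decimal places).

3.73 hours

Layers = ⌈81.9/0.1⌉ = 819.
Hatch length per layer = 3160 / 0.082, so 38536.6 mm.
Per-layer scan time = 38536.6 / 7400, so 5.2076 s.
Time per layer = 5.2076 + 11.2 = 16.4076 s.
Build time = 819 × 16.4076 = 13437.8244 s = 3.73 hours.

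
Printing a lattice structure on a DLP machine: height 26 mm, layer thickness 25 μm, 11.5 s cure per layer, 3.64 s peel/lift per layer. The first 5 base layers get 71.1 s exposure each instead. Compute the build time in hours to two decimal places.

4.46 hours

Layer count = ceil(26 / 0.025) = 1040.
Burn-in layers = 5 × (71.1 + 3.64) = 373.7 s.
Normal layers = 1035 × (11.5 + 3.64) = 15669.9 s.
Total = 373.7 + 15669.9 = 16043.6 s = 4.46 hours.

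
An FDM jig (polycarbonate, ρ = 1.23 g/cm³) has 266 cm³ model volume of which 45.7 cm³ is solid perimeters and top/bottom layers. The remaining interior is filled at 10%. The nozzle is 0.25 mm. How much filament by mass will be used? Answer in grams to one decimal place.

Infill region = 266 − 45.7, so 220.3 cm³.
Infill volume = 0.10 × 220.3, so 22.03 cm³.
Total extruded: 45.7 + 22.03 → 67.73 cm³.
Mass: 67.73 × 1.23 → 83.3079 g.

83.3 g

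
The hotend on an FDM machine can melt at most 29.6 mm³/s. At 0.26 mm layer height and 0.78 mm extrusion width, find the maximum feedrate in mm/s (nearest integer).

Extrusion cross-section = 0.26 × 0.78, so 0.2028 mm².
v_max = Q/A = 29.6/0.2028 = 145.96 mm/s → 146 mm/s.

146 mm/s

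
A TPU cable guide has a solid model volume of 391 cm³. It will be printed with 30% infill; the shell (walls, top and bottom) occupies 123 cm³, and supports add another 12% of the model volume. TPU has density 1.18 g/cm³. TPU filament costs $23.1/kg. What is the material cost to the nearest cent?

Volume inside the shell = 391 − 123, so 268 cm³.
Infill volume = 0.30 × 268 = 80.4 cm³.
Support: 0.12 × 391 → 46.92 cm³.
Total extruded: 123 + 80.4 + 46.92 → 250.32 cm³.
Mass = 250.32 × 1.18, so 295.3776 g.
Cost = 295.3776 g / 1000 × $23.1/kg = $6.82.

$6.82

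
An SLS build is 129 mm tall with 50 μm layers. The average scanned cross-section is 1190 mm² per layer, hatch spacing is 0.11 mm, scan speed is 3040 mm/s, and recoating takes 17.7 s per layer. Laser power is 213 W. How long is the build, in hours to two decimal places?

15.24 hours

Layers = ⌈129/0.05⌉ = 2580.
Hatch length per layer: 1190 / 0.11 → 10818.2 mm.
Scan time per layer = 10818.2 / 3040, so 3.5586 s.
Layer cycle: 3.5586 + 17.7 → 21.2586 s.
Total: 2580 × 21.2586 s = 54847.188 s → 15.24 hours.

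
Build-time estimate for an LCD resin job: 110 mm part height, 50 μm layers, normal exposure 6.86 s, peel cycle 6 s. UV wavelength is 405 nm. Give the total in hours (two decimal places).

7.86 hours

Layers = ⌈110/0.05⌉ = 2200.
Each layer takes = 6.86 + 6 = 12.86 s.
Total = 2200 × 12.86 = 28292 s = 7.86 hours.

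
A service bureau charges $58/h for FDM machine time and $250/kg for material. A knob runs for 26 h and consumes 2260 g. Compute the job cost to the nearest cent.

$2073.00

Time charge = 58 × 26, so $1508.00.
Material charge = 250 × 2260/1000 = $565.00.
Total = 1508.00 + 565.00 = $2073.00.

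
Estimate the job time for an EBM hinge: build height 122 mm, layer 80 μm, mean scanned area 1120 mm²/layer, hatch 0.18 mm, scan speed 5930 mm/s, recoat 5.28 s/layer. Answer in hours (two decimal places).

2.68 hours

Number of layers: 122 / 0.08 → 1525 (rounded up).
Per-layer scan distance = 1120 / 0.18, so 6222.2 mm.
Per-layer scan time: 6222.2 / 5930 → 1.0493 s.
Per-layer time = 1.0493 + 5.28, so 6.3293 s.
Build time = 1525 × 6.3293 = 9652.1825 s = 2.68 hours.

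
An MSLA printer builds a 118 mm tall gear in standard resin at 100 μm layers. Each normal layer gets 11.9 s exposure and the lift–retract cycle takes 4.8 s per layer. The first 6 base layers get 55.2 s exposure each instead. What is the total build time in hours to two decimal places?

5.55 hours

Number of layers: 118 / 0.1 → 1180 (rounded up).
Base layers = 6 × (55.2 + 4.8) = 360 s.
Normal layers: 1174 × (11.9 + 4.8) → 19605.8 s.
Sum: 360 + 19605.8 = 19965.8 s → 5.55 hours.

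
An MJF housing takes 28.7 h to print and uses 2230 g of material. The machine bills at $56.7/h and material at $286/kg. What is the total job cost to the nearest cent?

$2265.07

Machine-time cost = 56.7 × 28.7 = $1627.29.
Material charge: 286 × 2230/1000 → $637.78.
Total = 1627.29 + 637.78 = $2265.07.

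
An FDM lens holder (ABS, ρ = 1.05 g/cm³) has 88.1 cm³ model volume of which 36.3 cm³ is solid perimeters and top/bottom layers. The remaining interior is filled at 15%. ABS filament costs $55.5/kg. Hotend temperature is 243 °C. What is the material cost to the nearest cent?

Volume inside the shell = 88.1 − 36.3 = 51.8 cm³.
Deposited infill = 0.15 × 51.8, so 7.77 cm³.
Total extruded = 36.3 + 7.77, so 44.07 cm³.
Mass = 44.07 × 1.05 = 46.2735 g.
At $55.5/kg: 46.2735/1000 × 55.5 = $2.57.

$2.57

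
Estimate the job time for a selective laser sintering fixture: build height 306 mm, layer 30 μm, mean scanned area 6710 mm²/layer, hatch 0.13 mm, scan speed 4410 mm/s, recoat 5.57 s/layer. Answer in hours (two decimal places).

48.94 hours

Number of layers: 306 / 0.03 → 10200 (rounded up).
Per-layer scan distance = 6710 / 0.13 = 51615.4 mm.
Laser time per layer = 51615.4 / 4410, so 11.7042 s.
Time per layer = 11.7042 + 5.57 = 17.2742 s.
10200 layers × 17.2742 s/layer = 176196.84 s, i.e. 48.94 hours.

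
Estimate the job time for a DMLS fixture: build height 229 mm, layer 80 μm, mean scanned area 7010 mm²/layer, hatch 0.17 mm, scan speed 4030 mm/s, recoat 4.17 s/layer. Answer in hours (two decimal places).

11.45 hours

Layers = ⌈229/0.08⌉ = 2863.
Per-layer scan distance = 7010 / 0.17 = 41235.3 mm.
Scan time per layer: 41235.3 / 4030 → 10.2321 s.
Time per layer: 10.2321 + 4.17 → 14.4021 s.
2863 layers × 14.4021 s/layer = 41233.2123 s, i.e. 11.45 hours.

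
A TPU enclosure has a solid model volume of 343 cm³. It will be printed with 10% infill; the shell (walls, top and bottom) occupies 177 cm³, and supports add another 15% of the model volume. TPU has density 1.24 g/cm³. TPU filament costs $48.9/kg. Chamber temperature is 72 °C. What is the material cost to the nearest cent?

$14.86

Volume inside the shell: 343 − 177 → 166 cm³.
Deposited infill = 0.10 × 166, so 16.6 cm³.
Support = 0.15 × 343 = 51.45 cm³.
Total printed volume: 177 + 16.6 + 51.45 → 245.05 cm³.
Mass: 245.05 × 1.24 → 303.862 g.
At $48.9/kg: 303.862/1000 × 48.9 = $14.86.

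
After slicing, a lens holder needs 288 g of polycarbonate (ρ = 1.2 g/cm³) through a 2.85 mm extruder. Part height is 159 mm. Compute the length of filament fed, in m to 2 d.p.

37.62 m

Extruded volume: 288/1.2 = 240 cm³ (240000 mm³).
A = π r² = π × 1.425² = 6.3794 mm².
Length = 240000 / 6.3794 = 37621.09 mm = 37.62 m.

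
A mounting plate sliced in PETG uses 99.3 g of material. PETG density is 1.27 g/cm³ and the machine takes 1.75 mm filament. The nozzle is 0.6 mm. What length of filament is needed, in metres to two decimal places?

Volume = 99.3 g / 1.27 g·cm⁻³ = 78.189 cm³ = 78189 mm³.
Cross-section of 1.75 mm filament: π·(1.75/2)² = 2.4053 mm².
Length = 78189 / 2.4053 = 32506.96 mm = 32.51 m.

32.51 m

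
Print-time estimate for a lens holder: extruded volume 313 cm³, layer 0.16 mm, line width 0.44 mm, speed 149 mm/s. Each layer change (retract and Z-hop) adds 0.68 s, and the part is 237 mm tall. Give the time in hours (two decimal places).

8.57 hours

Extrusion cross-section: 0.16 × 0.44 → 0.0704 mm².
Toolpath length = 313 cm³ / 0.0704 mm² = 313000 / 0.0704 = 4446022.7 mm.
Print-move time: 4446022.7 / 149 → 29839.1 s.
Layer count = ceil(237 / 0.16) = 1482.
Z-hop total: 1482 × 0.68 → 1007.76 s.
Altogether 29839.1 + 1007.76 = 30846.86 s, i.e. 8.57 hours.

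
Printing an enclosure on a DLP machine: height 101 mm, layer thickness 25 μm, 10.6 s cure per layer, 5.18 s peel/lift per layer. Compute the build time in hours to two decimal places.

Number of layers: 101 / 0.025 → 4040 (rounded up).
Per-layer time: 10.6 + 5.18 → 15.78 s.
Build time: 4040 × 15.78 s = 63751.2 s, i.e. 17.71 hours.

17.71 hours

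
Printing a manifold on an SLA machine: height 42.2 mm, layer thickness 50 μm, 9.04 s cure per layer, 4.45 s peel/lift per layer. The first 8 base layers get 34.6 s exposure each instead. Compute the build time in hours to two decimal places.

Layers = ⌈42.2/0.05⌉ = 844.
Base layers: 8 × (34.6 + 4.45) → 312.4 s.
Regular layers: 836 × (9.04 + 4.45) → 11277.64 s.
Sum: 312.4 + 11277.64 = 11590.04 s → 3.22 hours.

3.22 hours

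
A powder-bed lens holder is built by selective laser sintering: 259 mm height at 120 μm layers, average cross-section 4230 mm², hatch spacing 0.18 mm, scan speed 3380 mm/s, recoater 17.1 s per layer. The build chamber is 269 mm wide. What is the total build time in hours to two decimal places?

Layer count = ceil(259 / 0.12) = 2159.
Scan path per layer = 4230 / 0.18 = 23500 mm.
Per-layer scan time: 23500 / 3380 → 6.9527 s.
Layer cycle = 6.9527 + 17.1, so 24.0527 s.
Build time = 2159 × 24.0527 = 51929.7793 s = 14.42 hours.

14.42 hours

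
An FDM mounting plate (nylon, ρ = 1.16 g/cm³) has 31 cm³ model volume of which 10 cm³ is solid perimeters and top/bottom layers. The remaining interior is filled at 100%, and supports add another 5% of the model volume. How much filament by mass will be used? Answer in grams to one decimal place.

37.8 g

Interior volume: 31 − 10 → 21 cm³.
Deposited infill = 1.00 × 21 = 21 cm³.
Support: 0.05 × 31 → 1.55 cm³.
Total printed volume: 10 + 21 + 1.55 → 32.55 cm³.
Mass: 32.55 × 1.16 → 37.758 g.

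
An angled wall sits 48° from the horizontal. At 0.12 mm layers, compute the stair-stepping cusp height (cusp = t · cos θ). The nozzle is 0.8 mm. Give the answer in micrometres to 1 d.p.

h_c = t·cos θ = 0.12 × 0.6691 = 0.080292 mm (80.3 μm).

80.3 μm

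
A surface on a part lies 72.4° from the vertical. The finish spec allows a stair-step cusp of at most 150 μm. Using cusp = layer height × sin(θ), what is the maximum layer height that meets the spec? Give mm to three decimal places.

0.157 mm

t = h_c / sin θ = 0.15 / 0.9532 = 0.157 mm.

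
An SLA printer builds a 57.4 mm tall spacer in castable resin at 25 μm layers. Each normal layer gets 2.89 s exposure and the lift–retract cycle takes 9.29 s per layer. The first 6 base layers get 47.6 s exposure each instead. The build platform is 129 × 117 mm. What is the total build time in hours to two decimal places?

7.84 hours

Layers = ⌈57.4/0.025⌉ = 2296.
Burn-in layers = 6 × (47.6 + 9.29), so 341.34 s.
Normal layers: 2290 × (2.89 + 9.29) → 27892.2 s.
Total = 341.34 + 27892.2 = 28233.54 s = 7.84 hours.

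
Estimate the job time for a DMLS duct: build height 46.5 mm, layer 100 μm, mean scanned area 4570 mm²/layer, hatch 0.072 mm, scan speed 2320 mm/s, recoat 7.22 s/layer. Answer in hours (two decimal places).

Layers = ⌈46.5/0.1⌉ = 465.
Hatch length per layer = 4570 / 0.072, so 63472.2 mm.
Scan time per layer = 63472.2 / 2320, so 27.3587 s.
Layer cycle = 27.3587 + 7.22, so 34.5787 s.
Build time = 465 × 34.5787 = 16079.0955 s = 4.47 hours.

4.47 hours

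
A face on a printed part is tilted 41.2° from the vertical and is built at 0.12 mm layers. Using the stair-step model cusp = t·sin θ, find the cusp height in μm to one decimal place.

h_c = t·sin θ = 0.12 × 0.6587 = 0.079044 mm (79.0 μm).

79.0 μm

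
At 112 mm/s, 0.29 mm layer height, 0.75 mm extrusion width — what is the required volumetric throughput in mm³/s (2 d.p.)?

A = 0.29 × 0.75 = 0.2175 mm².
Volumetric flow = 112 × 0.2175 = 24.36 mm³/s.

24.36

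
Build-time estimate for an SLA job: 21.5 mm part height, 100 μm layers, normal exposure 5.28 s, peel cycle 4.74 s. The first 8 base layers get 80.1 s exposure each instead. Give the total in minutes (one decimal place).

Layer count = ceil(21.5 / 0.1) = 215.
Bottom layers = 8 × (80.1 + 4.74), so 678.72 s.
Remaining layers = 207 × (5.28 + 4.74) = 2074.14 s.
Total = 678.72 + 2074.14 = 2752.86 s = 45.9 minutes.

45.9 minutes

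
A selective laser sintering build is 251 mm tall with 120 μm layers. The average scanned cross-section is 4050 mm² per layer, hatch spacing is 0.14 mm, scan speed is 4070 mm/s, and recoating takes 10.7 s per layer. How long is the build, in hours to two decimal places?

Layers = ⌈251/0.12⌉ = 2092.
Hatch length per layer: 4050 / 0.14 → 28928.6 mm.
Per-layer scan time = 28928.6 / 4070 = 7.1078 s.
Layer cycle: 7.1078 + 10.7 → 17.8078 s.
Total: 2092 × 17.8078 s = 37253.9176 s → 10.35 hours.

10.35 hours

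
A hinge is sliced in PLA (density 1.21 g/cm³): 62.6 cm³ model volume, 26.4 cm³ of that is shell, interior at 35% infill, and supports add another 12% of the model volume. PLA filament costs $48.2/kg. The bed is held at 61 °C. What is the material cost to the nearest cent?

$2.72

Interior volume = 62.6 − 26.4 = 36.2 cm³.
Infill volume = 0.35 × 36.2, so 12.67 cm³.
Support = 0.12 × 62.6, so 7.512 cm³.
Total printed volume = 26.4 + 12.67 + 7.512 = 46.582 cm³.
Mass = 46.582 × 1.21 = 56.36422 g.
At $48.2/kg: 56.36422/1000 × 48.2 = $2.72.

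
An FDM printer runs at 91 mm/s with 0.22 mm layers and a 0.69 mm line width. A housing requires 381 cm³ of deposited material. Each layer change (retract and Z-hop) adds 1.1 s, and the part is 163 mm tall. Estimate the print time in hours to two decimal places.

Bead cross-section: 0.22 × 0.69 → 0.1518 mm².
Toolpath length = 381 cm³ / 0.1518 mm² = 381000 / 0.1518 = 2509881.4 mm.
Extrusion time = 2509881.4 / 91 = 27581.1 s.
Number of layers: 163 / 0.22 → 741 (rounded up).
Non-print overhead: 741 × 1.1 → 815.1 s.
Total = 27581.1 + 815.1 = 28396.2 s = 7.89 hours.

7.89 hours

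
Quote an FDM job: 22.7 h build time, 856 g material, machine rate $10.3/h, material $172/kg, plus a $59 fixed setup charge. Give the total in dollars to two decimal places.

$440.04

Time charge = 10.3 × 22.7, so $233.81.
Material cost: 172 × 856/1000 → $147.232.
Adding setup: 233.81 + 147.232 + 59 → 440.042 ≈ $440.04.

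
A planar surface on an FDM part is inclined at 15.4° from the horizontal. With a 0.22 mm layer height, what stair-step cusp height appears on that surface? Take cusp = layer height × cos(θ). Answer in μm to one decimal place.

212.1 μm

cos(15.4°) = 0.9641, so cusp = 0.22 × 0.9641 = 0.212102 mm → 212.1 μm.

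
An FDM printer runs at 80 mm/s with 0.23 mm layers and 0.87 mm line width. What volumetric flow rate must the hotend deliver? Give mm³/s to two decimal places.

A = 0.23 × 0.87 = 0.2001 mm².
Q = v·A = 80 × 0.2001 = 16.01 mm³/s.

16.01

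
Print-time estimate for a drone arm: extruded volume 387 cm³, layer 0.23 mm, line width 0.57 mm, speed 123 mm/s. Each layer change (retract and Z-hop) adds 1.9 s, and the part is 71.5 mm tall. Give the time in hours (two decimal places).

Extrusion cross-section = 0.23 × 0.57, so 0.1311 mm².
Toolpath length = 387 cm³ / 0.1311 mm² = 387000 / 0.1311 = 2951945.1 mm.
Print-move time: 2951945.1 / 123 → 23999.6 s.
Layers = ⌈71.5/0.23⌉ = 311.
Layer-change overhead = 311 × 1.9, so 590.9 s.
Total = 23999.6 + 590.9 = 24590.5 s = 6.83 hours.

6.83 hours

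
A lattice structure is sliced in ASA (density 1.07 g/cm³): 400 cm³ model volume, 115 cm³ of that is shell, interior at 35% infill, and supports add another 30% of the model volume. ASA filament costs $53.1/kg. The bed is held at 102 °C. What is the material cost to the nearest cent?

$19.02

Volume inside the shell = 400 − 115, so 285 cm³.
Infill volume: 0.35 × 285 → 99.75 cm³.
Support = 0.30 × 400 = 120 cm³.
Deposited volume = 115 + 99.75 + 120 = 334.75 cm³.
Mass = 334.75 × 1.07, so 358.1825 g.
At $53.1/kg: 358.1825/1000 × 53.1 = $19.02.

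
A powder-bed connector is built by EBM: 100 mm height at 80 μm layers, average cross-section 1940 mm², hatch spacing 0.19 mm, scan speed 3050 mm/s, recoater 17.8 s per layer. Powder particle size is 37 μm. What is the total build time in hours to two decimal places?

7.34 hours

Number of layers: 100 / 0.08 → 1250 (rounded up).
Per-layer scan distance = 1940 / 0.19, so 10210.5 mm.
Scan time per layer = 10210.5 / 3050 = 3.3477 s.
Layer cycle: 3.3477 + 17.8 → 21.1477 s.
Build time = 1250 × 21.1477 = 26434.625 s = 7.34 hours.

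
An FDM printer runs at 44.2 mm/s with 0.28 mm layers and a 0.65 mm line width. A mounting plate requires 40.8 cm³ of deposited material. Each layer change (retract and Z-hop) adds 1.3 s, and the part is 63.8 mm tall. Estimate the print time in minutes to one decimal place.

Bead cross-section = 0.28 × 0.65, so 0.182 mm².
Total extruded path = 40800/0.182 = 224175.8 mm.
Print-move time = 224175.8 / 44.2 = 5071.9 s.
Layers = ⌈63.8/0.28⌉ = 228.
Layer-change overhead: 228 × 1.3 → 296.4 s.
Total = 5071.9 + 296.4 = 5368.3 s = 89.5 minutes.

89.5 minutes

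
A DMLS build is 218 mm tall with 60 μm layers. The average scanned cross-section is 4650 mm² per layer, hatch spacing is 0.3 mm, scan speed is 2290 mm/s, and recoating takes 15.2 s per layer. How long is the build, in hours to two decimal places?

Layers = ⌈218/0.06⌉ = 3634.
Per-layer scan distance: 4650 / 0.3 → 15500 mm.
Scan time per layer = 15500 / 2290, so 6.7686 s.
Layer cycle = 6.7686 + 15.2, so 21.9686 s.
Total: 3634 × 21.9686 s = 79833.8924 s → 22.18 hours.

22.18 hours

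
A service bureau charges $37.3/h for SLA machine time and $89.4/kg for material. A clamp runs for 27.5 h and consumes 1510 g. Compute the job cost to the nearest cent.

$1160.74

Machine cost = 37.3 × 27.5 = $1025.75.
Material charge: 89.4 × 1510/1000 → $134.994.
Job cost: 1025.75 + 134.994 = 1160.744 ≈ $1160.74.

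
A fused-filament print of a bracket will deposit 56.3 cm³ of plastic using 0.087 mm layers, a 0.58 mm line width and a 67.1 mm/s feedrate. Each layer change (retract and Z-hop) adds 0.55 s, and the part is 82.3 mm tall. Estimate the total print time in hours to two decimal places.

Extrusion cross-section = 0.087 × 0.58 = 0.05046 mm².
Path length: 56300 mm³ / 0.05046 mm² → 1115735.2 mm.
Extrusion time: 1115735.2 / 67.1 → 16627.9 s.
Layers = ⌈82.3/0.087⌉ = 946.
Non-print overhead: 946 × 0.55 → 520.3 s.
Altogether 16627.9 + 520.3 = 17148.2 s, i.e. 4.76 hours.

4.76 hours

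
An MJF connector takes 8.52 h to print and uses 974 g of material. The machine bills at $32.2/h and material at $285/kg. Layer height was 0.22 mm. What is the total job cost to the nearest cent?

Machine-time cost = 32.2 × 8.52, so $274.344.
Material cost = 285 × 974/1000 = $277.59.
Total = 274.344 + 277.59 = 551.934 ≈ $551.93.

$551.93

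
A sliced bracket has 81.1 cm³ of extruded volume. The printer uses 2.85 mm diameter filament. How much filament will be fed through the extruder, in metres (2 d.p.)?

12.71 m

A = π r² = π × 1.425² = 6.3794 mm².
Length = 81.1 cm³ / 6.3794 mm² = 81100 / 6.3794 = 12712.79 mm = 12.71 m.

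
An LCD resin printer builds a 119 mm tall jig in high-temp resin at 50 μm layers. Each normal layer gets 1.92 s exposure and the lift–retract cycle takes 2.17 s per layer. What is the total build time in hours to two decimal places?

Layers = ⌈119/0.05⌉ = 2380.
Cycle time = 1.92 + 2.17 = 4.09 s.
Total = 2380 × 4.09 = 9734.2 s = 2.70 hours.

2.70 hours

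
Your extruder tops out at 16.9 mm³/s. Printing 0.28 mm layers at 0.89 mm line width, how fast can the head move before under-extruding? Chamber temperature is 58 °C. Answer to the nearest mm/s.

68 mm/s

Bead cross-section = 0.28 × 0.89, so 0.2492 mm².
v_max = Q/A = 16.9/0.2492 = 67.82 mm/s → 68 mm/s.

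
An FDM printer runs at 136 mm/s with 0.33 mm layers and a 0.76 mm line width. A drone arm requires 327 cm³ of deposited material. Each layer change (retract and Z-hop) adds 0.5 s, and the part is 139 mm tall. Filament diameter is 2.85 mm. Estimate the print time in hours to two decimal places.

2.72 hours

Bead cross-section = 0.33 × 0.76 = 0.2508 mm².
Total extruded path = 327000/0.2508 = 1303827.8 mm.
Extrusion time = 1303827.8 / 136 = 9587 s.
Number of layers: 139 / 0.33 → 422 (rounded up).
Non-print overhead = 422 × 0.5, so 211 s.
Altogether 9587 + 211 = 9798 s, i.e. 2.72 hours.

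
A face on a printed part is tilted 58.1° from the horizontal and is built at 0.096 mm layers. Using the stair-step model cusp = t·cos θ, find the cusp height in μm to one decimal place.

50.7 μm

h_c = t·cos θ = 0.096 × 0.5284 = 0.050726 mm (50.7 μm).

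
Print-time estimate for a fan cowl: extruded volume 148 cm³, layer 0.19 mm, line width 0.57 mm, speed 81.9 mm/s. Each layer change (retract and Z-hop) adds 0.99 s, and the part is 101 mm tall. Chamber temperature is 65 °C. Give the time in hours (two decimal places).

4.78 hours

Line area = 0.19 × 0.57 = 0.1083 mm².
Path length: 148000 mm³ / 0.1083 mm² → 1366574.3 mm.
Print-move time: 1366574.3 / 81.9 → 16685.9 s.
Number of layers: 101 / 0.19 → 532 (rounded up).
Layer-change overhead: 532 × 0.99 → 526.68 s.
Altogether 16685.9 + 526.68 = 17212.58 s, i.e. 4.78 hours.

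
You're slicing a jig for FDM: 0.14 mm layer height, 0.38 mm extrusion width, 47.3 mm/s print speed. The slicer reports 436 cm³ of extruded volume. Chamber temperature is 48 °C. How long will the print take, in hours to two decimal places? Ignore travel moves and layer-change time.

Extrusion cross-section = 0.14 × 0.38, so 0.0532 mm².
Total extruded path = 436000/0.0532 = 8195488.7 mm.
Time extruding: 8195488.7 / 47.3 → 173266.1 s.
Converting: 173266.1 s = 48.13 hours.

48.13 hours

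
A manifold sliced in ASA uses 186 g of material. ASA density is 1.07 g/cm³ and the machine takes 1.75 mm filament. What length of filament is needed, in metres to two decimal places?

Extruded volume: 186/1.07 = 173.8318 cm³ (173831.8 mm³).
Filament cross-section = π × (1.75/2)² = 2.4053 mm².
L = V/A = 173831.8/2.4053 = 72270.32 mm → 72.27 m.

72.27 m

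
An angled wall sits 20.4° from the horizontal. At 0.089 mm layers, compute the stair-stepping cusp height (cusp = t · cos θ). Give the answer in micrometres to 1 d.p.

Cusp = layer height × cos(20.4°) = 0.089 × 0.9373 = 0.08342 mm = 83.4 μm.

83.4 μm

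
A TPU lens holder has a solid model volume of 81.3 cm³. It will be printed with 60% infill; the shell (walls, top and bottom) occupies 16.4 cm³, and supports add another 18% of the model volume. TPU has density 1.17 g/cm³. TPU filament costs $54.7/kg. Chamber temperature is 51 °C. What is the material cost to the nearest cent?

Infill region = 81.3 − 16.4, so 64.9 cm³.
Infill volume = 0.60 × 64.9 = 38.94 cm³.
Support = 0.18 × 81.3, so 14.634 cm³.
Total printed volume: 16.4 + 38.94 + 14.634 → 69.974 cm³.
Mass = 69.974 × 1.17, so 81.86958 g.
At $54.7/kg: 81.86958/1000 × 54.7 = $4.48.

$4.48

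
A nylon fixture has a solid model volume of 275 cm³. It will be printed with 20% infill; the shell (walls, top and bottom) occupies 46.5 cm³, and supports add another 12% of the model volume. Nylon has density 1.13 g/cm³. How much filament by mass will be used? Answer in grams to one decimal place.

141.5 g

Infill region: 275 − 46.5 → 228.5 cm³.
Infill deposited = 0.20 × 228.5 = 45.7 cm³.
Support = 0.12 × 275, so 33 cm³.
Total printed volume = 46.5 + 45.7 + 33, so 125.2 cm³.
Mass = 125.2 × 1.13, so 141.476 g.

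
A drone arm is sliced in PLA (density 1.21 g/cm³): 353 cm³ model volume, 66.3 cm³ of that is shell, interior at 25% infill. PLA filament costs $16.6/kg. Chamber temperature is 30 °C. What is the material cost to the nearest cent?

Volume inside the shell = 353 − 66.3 = 286.7 cm³.
Deposited infill: 0.25 × 286.7 → 71.675 cm³.
Deposited volume = 66.3 + 71.675, so 137.975 cm³.
Mass = 137.975 × 1.21 = 166.94975 g.
At $16.6/kg: 166.94975/1000 × 16.6 = $2.77.

$2.77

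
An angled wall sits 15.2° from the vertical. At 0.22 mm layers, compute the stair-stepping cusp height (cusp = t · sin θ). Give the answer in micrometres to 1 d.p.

Cusp = layer height × sin(15.2°) = 0.22 × 0.2622 = 0.057684 mm = 57.7 μm.

57.7 μm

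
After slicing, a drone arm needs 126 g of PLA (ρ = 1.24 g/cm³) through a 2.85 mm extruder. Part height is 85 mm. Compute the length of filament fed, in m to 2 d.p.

Volume = 126 g / 1.24 g·cm⁻³ = 101.6129 cm³ = 101612.9 mm³.
Cross-section of 2.85 mm filament: π·(2.85/2)² = 6.3794 mm².
L = V/A = 101612.9/6.3794 = 15928.28 mm → 15.93 m.

15.93 m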